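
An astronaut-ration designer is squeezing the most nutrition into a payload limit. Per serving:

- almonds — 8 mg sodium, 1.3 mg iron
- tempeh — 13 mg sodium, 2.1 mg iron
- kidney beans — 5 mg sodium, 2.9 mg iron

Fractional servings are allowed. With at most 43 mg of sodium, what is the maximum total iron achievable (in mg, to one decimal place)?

24.9 mg

Iron per mg sodium: kidney beans 0.58, almonds 0.1625, tempeh 0.1615.
With no serving limits, spend the whole sodium allowance on kidney beans: 43 mg / 5 mg × 2.9 mg = 24.9 mg.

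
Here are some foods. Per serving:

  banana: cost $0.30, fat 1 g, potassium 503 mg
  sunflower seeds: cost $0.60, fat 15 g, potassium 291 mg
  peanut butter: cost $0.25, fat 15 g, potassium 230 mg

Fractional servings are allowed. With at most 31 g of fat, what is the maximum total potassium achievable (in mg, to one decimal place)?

Potassium per g fat: banana 503, sunflower seeds 19.4, peanut butter 15.33.
With no serving limits, spend the whole fat allowance on banana: 31 g / 1 g × 503 mg = 15593.0 mg.

15593.0 mg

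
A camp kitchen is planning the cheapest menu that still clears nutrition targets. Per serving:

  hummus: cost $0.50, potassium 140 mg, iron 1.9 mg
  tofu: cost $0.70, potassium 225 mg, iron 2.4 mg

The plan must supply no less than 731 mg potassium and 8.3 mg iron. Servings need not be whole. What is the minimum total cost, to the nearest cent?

An LP optimum is at a vertex; with two nutrient constraints at most two foods are used. Check each candidate.
hummus only: max(731/140, 8.3/1.9) = 5.221 servings → $2.61.
tofu only: max(731/225, 8.3/2.4) = 3.458 servings → $2.42.
hummus + tofu with both tight: 1.236 servings and 2.48 servings → $2.35.
So the least-cost plan costs $2.35.

$2.35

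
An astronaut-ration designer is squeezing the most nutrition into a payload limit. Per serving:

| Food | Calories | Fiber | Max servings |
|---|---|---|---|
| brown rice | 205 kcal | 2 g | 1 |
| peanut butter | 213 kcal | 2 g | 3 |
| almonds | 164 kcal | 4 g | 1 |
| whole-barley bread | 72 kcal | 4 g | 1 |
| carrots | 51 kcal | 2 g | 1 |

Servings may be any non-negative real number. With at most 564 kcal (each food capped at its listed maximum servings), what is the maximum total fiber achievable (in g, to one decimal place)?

12.7 g

Fiber per kcal: whole-barley bread 0.05556, carrots 0.03922, almonds 0.02439, brown rice 0.009756, peanut butter 0.00939.
Take 1 serving of whole-barley bread: uses 72 kcal, +4.0 g fiber (running total 4.0 g).
Take 1 serving of carrots: uses 51 kcal, +2.0 g fiber (running total 6.0 g).
Take 1 serving of almonds: uses 164 kcal, +4.0 g fiber (running total 10.0 g).
Take 1 serving of brown rice: uses 205 kcal, +2.0 g fiber (running total 12.0 g).
Take 0.338 servings of peanut butter: uses 72 kcal, +0.7 g fiber (running total 12.7 g).
Greedy by best ratio exhausts the calories allowance optimally: 12.7 g.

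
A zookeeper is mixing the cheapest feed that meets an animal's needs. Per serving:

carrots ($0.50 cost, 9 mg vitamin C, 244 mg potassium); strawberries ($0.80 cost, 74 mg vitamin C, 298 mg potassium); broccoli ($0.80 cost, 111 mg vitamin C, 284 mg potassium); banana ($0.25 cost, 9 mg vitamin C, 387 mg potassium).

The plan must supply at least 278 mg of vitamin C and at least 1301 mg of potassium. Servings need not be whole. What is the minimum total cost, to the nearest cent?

A basic optimal solution has at most two foods positive. Try each food alone and each pair with both targets met exactly.
carrots only: max(278/9, 1301/244) = 30.89 servings → $15.44.
strawberries only: max(278/74, 1301/298) = 4.366 servings → $3.49.
broccoli only: max(278/111, 1301/284) = 4.581 servings → $3.66.
banana only: max(278/9, 1301/387) = 30.89 servings → $7.72.
carrots + strawberries with both tight: 0.8736 servings and 3.651 servings → $3.36.
carrots + broccoli with both tight: 2.669 servings and 2.288 servings → $3.16.
carrots + banana: the both-tight solution has a negative serving — not a feasible corner.
strawberries + broccoli: intersection lies outside the first quadrant.
strawberries + banana with both tight: 3.694 servings and 0.5174 servings → $3.08.
broccoli + banana with both tight: 2.373 servings and 1.62 servings → $2.30.
Cheapest feasible corner: $2.30.

$2.30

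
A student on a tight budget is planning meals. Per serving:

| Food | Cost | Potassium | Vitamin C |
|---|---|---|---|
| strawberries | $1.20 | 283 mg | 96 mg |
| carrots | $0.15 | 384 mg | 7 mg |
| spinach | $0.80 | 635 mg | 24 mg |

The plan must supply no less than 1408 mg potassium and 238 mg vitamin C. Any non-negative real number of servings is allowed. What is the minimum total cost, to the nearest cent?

$3.10

Compare the cost at each extreme point of the feasible region.
strawberries only: max(1408/283, 238/96) = 4.975 servings → $5.97.
carrots only: max(1408/384, 238/7) = 34 servings → $5.10.
spinach only: max(1408/635, 238/24) = 9.917 servings → $7.93.
strawberries + carrots with both tight: 2.337 servings and 1.944 servings → $3.10.
strawberries + spinach with both tight: 2.166 servings and 1.252 servings → $3.60.
carrots + spinach with both targets exact would need a negative amount; discard.
Cheapest feasible corner: $3.10.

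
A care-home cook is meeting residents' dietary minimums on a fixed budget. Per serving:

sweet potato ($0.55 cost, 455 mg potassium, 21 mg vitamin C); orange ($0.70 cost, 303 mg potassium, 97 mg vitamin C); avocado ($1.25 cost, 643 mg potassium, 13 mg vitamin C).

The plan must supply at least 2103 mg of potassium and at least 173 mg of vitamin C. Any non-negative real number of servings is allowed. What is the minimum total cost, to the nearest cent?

Minimising a linear cost over {potassium ≥ 2103, vitamin C ≥ 173, servings ≥ 0} — the optimum is at a vertex, using one or two foods.
sweet potato only: max(2103/455, 173/21) = 8.238 servings → $4.53.
orange only: max(2103/303, 173/97) = 6.941 servings → $4.86.
avocado only: max(2103/643, 173/13) = 13.31 servings → $16.63.
sweet potato + orange with both tight: 4.013 servings and 0.9148 servings → $2.85.
sweet potato + avocado: intersection lies outside the first quadrant.
orange + avocado with both tight: 1.436 servings and 2.594 servings → $4.25.
Cheapest feasible corner: $2.85.

$2.85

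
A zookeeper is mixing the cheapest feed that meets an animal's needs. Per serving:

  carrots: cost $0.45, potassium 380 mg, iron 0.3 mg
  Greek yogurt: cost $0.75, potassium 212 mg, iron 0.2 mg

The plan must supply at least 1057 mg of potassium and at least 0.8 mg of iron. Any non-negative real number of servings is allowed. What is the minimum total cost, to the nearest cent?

$1.25

carrots only: max(1057/380, 0.8/0.3) = 2.782 servings → $1.25.
Greek yogurt only: max(1057/212, 0.8/0.2) = 4.986 servings → $3.74.
carrots + Greek yogurt: intersection lies outside the first quadrant.
The minimum over all feasible corners is $1.25.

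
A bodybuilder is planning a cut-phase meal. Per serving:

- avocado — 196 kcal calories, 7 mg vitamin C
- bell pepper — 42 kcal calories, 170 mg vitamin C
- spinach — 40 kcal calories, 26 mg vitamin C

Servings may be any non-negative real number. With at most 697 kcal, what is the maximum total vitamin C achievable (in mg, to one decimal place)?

Vitamin C per kcal: bell pepper 4.048, spinach 0.65, avocado 0.03571.
With no serving limits, spend the whole calories allowance on bell pepper: 697 kcal / 42 kcal × 170 mg = 2821.2 mg.

2821.2 mg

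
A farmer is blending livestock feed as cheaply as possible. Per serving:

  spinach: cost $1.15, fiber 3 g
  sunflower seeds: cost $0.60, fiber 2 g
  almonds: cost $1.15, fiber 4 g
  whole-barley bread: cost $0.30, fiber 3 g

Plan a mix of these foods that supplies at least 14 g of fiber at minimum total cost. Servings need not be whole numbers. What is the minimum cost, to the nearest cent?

Cost per g of fiber: whole-barley bread $0.1000, almonds $0.2875, sunflower seeds $0.3000, spinach $0.3833.
With no serving limits, use only whole-barley bread: 14 g / 3 g = 4.667 servings × $0.30 = $1.40.

$1.40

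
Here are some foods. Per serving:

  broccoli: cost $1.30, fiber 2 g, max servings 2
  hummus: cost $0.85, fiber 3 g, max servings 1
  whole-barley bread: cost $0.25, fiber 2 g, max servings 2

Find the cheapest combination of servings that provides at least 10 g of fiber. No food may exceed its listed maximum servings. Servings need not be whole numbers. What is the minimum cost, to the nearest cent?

$3.30

Cost per g of fiber: whole-barley bread $0.1250, hummus $0.2833, broccoli $0.6500.
Take 2 servings of whole-barley bread: +4.0 g fiber for $0.50 (total $0.50, still need 6.0 g).
Take 1 serving of hummus: +3.0 g fiber for $0.85 (total $1.35, still need 3.0 g).
Take 1.5 servings of broccoli: +3.0 g fiber for $1.95 (total $3.30, still need 0.0 g).
Filling from the cheapest source first is optimal under one linear minimum: $3.30.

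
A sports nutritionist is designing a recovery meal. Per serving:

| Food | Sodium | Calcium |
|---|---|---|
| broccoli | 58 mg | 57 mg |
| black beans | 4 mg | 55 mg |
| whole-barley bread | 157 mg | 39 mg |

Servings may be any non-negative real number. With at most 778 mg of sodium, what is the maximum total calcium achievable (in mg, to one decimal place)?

Calcium per mg sodium: black beans 13.75, broccoli 0.9828, whole-barley bread 0.2484.
With no serving limits, spend the whole sodium allowance on black beans: 778 mg / 4 mg × 55 mg = 10697.5 mg.

10697.5 mg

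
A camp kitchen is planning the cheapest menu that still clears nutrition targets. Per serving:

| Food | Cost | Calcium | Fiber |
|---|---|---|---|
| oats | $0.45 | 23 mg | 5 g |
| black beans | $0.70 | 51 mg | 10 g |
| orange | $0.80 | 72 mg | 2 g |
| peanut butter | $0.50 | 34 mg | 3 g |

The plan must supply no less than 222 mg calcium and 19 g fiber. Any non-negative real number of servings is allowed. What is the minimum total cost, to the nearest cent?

$2.67

An LP optimum is at a vertex; with two nutrient constraints at most two foods are used. Check each candidate.
oats only: max(222/23, 19/5) = 9.652 servings → $4.34.
black beans only: max(222/51, 19/10) = 4.353 servings → $3.05.
orange only: max(222/72, 19/2) = 9.5 servings → $7.60.
peanut butter only: max(222/34, 19/3) = 6.529 servings → $3.26.
oats + black beans: intersection lies outside the first quadrant.
oats + orange with both tight: 2.943 servings and 2.143 servings → $3.04.
oats + peanut butter: the both-tight solution has a negative serving — not a feasible corner.
black beans + orange with both tight: 1.495 servings and 2.024 servings → $2.67.
black beans + peanut butter: intersection lies outside the first quadrant.
orange + peanut butter with both tight: 0.1351 servings and 6.243 servings → $3.23.
The minimum over all feasible corners is $2.67.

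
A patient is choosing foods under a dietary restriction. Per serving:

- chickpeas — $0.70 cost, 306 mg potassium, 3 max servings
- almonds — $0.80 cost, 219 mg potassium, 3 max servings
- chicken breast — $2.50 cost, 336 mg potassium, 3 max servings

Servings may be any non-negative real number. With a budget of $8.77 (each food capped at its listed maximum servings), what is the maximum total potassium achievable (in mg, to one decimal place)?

2148.9 mg

Potassium per dollar: chickpeas 437.1, almonds 273.8, chicken breast 134.4.
Take 3 servings of chickpeas: spends $2.10, +918.0 mg potassium (running total 918.0 mg).
Take 3 servings of almonds: spends $2.40, +657.0 mg potassium (running total 1575.0 mg).
Take 1.708 servings of chicken breast: spends $4.27, +573.9 mg potassium (running total 2148.9 mg).
Greedy by best ratio exhausts the cost allowance optimally: 2148.9 mg.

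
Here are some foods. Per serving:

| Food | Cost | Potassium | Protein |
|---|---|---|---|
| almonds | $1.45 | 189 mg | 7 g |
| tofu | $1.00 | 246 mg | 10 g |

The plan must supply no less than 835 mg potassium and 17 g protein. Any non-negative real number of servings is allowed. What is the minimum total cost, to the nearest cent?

With two linear requirements the optimum uses one or two foods; enumerate the corners.
almonds only: max(835/189, 17/7) = 4.418 servings → $6.41.
tofu only: max(835/246, 17/10) = 3.394 servings → $3.39.
almonds + tofu with both targets exact would need a negative amount; discard.
Cheapest feasible corner: $3.39.

$3.39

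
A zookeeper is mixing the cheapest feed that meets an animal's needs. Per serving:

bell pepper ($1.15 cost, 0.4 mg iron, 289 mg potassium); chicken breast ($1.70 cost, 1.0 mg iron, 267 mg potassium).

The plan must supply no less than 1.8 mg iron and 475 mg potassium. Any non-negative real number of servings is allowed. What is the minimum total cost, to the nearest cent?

$3.06

A basic optimal solution has at most two foods positive. Try each food alone and each pair with both targets met exactly.
bell pepper only: max(1.8/0.4, 475/289) = 4.5 servings → $5.17.
chicken breast only: max(1.8/1.0, 475/267) = 1.8 servings → $3.06.
bell pepper + chicken breast: the both-tight solution has a negative serving — not a feasible corner.
The minimum over all feasible corners is $3.06.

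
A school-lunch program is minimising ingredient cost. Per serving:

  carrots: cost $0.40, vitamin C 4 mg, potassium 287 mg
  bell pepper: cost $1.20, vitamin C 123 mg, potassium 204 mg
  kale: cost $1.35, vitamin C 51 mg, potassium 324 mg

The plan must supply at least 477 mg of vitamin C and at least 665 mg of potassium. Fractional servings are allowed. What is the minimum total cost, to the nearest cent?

At the optimum either one food covers both requirements or two foods hit both targets exactly; no other combination can be cheaper.
carrots only: max(477/4, 665/287) = 119.2 servings → $47.70.
bell pepper only: max(477/123, 665/204) = 3.878 servings → $4.65.
kale only: max(477/51, 665/324) = 9.353 servings → $12.63.
carrots + bell pepper with both targets exact would need a negative amount; discard.
carrots + kale with both targets exact would need a negative amount; discard.
bell pepper + kale: the both-tight solution has a negative serving — not a feasible corner.
Cheapest feasible corner: $4.65.

$4.65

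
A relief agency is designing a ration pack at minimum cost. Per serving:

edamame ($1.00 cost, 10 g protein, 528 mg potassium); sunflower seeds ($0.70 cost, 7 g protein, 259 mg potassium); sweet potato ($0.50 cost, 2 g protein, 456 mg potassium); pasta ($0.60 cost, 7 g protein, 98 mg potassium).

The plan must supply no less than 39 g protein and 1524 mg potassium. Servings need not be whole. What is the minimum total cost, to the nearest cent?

$3.70

The cheapest plan sits at a corner of the feasible region — with two constraints it uses at most two foods.
edamame only: max(39/10, 1524/528) = 3.9 servings → $3.90.
sunflower seeds only: max(39/7, 1524/259) = 5.884 servings → $4.12.
sweet potato only: max(39/2, 1524/456) = 19.5 servings → $9.75.
pasta only: max(39/7, 1524/98) = 15.55 servings → $9.33.
edamame + sunflower seeds with both tight: 0.5127 servings and 4.839 servings → $3.90.
edamame + sweet potato: the both-tight solution has a negative serving — not a feasible corner.
edamame + pasta with both tight: 2.521 servings and 1.971 servings → $3.70.
sunflower seeds + sweet potato with both tight: 5.511 servings and 0.212 servings → $3.96.
sunflower seeds + pasta with both targets exact would need a negative amount; discard.
sweet potato + pasta with both tight: 2.285 servings and 4.919 servings → $4.09.
Cheapest feasible corner: $3.70.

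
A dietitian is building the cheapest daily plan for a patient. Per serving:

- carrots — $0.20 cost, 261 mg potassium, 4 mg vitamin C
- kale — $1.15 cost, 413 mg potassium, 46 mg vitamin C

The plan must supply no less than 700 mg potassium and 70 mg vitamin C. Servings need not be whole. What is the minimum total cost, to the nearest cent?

$1.78

Two binding constraints pin down two serving amounts, so the optimal mix uses at most two foods. The candidates are each food alone (scaled to the tighter of potassium/vitamin C) and each pair with both constraints tight.
carrots only: max(700/261, 70/4) = 17.5 servings → $3.50.
kale only: max(700/413, 70/46) = 1.695 servings → $1.95.
carrots + kale with both tight: 0.3178 servings and 1.494 servings → $1.78.
Cheapest feasible corner: $1.78.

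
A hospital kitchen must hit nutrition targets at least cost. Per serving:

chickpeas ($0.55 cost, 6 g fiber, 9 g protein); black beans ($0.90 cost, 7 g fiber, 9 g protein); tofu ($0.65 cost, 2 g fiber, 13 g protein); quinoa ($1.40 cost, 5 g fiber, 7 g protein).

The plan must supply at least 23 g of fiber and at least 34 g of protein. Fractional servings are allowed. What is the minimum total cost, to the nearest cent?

A basic optimal solution has at most two foods positive. Try each food alone and each pair with both targets met exactly.
chickpeas only: max(23/6, 34/9) = 3.833 servings → $2.11.
black beans only: max(23/7, 34/9) = 3.778 servings → $3.40.
tofu only: max(23/2, 34/13) = 11.5 servings → $7.47.
quinoa only: max(23/5, 34/7) = 4.857 servings → $6.80.
chickpeas + black beans with both tight: 3.444 servings and 0.3333 servings → $2.19.
chickpeas + tofu: the both-tight solution has a negative serving — not a feasible corner.
chickpeas + quinoa with both tight: 3 servings and 1 serving → $3.05.
black beans + tofu with both tight: 3.164 servings and 0.4247 servings → $3.12.
black beans + quinoa with both targets exact would need a negative amount; discard.
tofu + quinoa with both tight: 0.1765 servings and 4.529 servings → $6.46.
The minimum over all feasible corners is $2.11.

$2.11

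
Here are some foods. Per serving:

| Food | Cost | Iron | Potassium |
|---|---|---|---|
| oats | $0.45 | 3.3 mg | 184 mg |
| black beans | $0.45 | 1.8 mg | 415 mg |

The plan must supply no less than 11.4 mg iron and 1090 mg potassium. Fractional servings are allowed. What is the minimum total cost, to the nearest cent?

At the optimum either one food covers both requirements or two foods hit both targets exactly; no other combination can be cheaper.
oats only: max(11.4/3.3, 1090/184) = 5.924 servings → $2.67.
black beans only: max(11.4/1.8, 1090/415) = 6.333 servings → $2.85.
oats + black beans with both tight: 2.667 servings and 1.444 servings → $1.85.
Cheapest feasible corner: $1.85.

$1.85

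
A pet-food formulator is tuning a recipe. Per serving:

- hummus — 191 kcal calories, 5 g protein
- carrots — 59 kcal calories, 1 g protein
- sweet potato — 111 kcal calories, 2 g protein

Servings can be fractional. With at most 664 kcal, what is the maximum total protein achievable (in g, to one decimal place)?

Protein per kcal: hummus 0.02618, sweet potato 0.01802, carrots 0.01695.
With no serving limits, spend the whole calories allowance on hummus: 664 kcal / 191 kcal × 5 g = 17.4 g.

17.4 g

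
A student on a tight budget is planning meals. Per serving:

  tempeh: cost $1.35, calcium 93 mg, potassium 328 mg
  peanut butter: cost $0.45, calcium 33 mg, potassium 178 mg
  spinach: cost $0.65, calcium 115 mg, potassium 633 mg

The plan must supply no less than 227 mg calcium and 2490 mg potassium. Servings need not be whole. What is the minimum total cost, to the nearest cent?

$2.56

Compare the cost at each extreme point of the feasible region.
tempeh only: max(227/93, 2490/328) = 7.591 servings → $10.25.
peanut butter only: max(227/33, 2490/178) = 13.99 servings → $6.29.
spinach only: max(227/115, 2490/633) = 3.934 servings → $2.56.
tempeh + peanut butter with both targets exact would need a negative amount; discard.
tempeh + spinach: intersection lies outside the first quadrant.
peanut butter + spinach: the both-tight solution has a negative serving — not a feasible corner.
The minimum over all feasible corners is $2.56.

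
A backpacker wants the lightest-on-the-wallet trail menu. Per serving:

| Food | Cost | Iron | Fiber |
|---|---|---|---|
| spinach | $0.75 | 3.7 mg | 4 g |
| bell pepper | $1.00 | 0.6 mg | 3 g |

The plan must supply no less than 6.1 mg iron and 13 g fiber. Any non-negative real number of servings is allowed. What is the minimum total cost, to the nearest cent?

With two linear requirements the optimum uses one or two foods; enumerate the corners.
spinach only: max(6.1/3.7, 13/4) = 3.25 servings → $2.44.
bell pepper only: max(6.1/0.6, 13/3) = 10.17 servings → $10.17.
spinach + bell pepper with both tight: 1.207 servings and 2.724 servings → $3.63.
The minimum over all feasible corners is $2.44.

$2.44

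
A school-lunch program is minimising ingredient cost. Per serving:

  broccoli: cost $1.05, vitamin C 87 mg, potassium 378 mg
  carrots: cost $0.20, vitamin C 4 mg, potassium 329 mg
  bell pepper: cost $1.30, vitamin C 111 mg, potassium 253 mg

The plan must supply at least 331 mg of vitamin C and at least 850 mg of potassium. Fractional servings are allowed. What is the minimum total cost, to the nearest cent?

$3.89

A basic optimal solution has at most two foods positive. Try each food alone and each pair with both targets met exactly.
broccoli only: max(331/87, 850/378) = 3.805 servings → $3.99.
carrots only: max(331/4, 850/329) = 82.75 servings → $16.55.
bell pepper only: max(331/111, 850/253) = 3.36 servings → $4.37.
broccoli + carrots: the both-tight solution has a negative serving — not a feasible corner.
broccoli + bell pepper with both tight: 0.5318 servings and 2.565 servings → $3.89.
carrots + bell pepper with both tight: 0.2987 servings and 2.971 servings → $3.92.
So the least-cost plan costs $3.89.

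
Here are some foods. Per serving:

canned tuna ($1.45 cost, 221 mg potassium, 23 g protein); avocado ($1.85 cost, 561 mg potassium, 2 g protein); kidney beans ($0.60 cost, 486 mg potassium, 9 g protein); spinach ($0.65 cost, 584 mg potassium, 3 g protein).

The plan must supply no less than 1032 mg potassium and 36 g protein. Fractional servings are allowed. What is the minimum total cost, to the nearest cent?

Check every corner: each single food scaled to meet both minima, and each pair solved so both constraints bind.
canned tuna only: max(1032/221, 36/23) = 4.67 servings → $6.77.
avocado only: max(1032/561, 36/2) = 18 servings → $33.30.
kidney beans only: max(1032/486, 36/9) = 4 servings → $2.40.
spinach only: max(1032/584, 36/3) = 12 servings → $7.80.
canned tuna + avocado with both tight: 1.455 servings and 1.266 servings → $4.45.
canned tuna + kidney beans with both tight: 0.8932 servings and 1.717 servings → $2.33.
canned tuna + spinach with both tight: 1.404 servings and 1.236 servings → $2.84.
avocado + kidney beans: the both-tight solution has a negative serving — not a feasible corner.
avocado + spinach: the both-tight solution has a negative serving — not a feasible corner.
kidney beans + spinach: intersection lies outside the first quadrant.
The minimum over all feasible corners is $2.33.

$2.33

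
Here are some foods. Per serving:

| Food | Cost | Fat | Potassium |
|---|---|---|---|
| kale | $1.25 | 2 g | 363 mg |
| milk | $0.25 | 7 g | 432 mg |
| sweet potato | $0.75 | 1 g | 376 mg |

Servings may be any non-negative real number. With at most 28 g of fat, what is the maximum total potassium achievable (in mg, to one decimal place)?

10528.0 mg

Potassium per g fat: sweet potato 376, kale 181.5, milk 61.71.
With no serving limits, spend the whole fat allowance on sweet potato: 28 g / 1 g × 376 mg = 10528.0 mg.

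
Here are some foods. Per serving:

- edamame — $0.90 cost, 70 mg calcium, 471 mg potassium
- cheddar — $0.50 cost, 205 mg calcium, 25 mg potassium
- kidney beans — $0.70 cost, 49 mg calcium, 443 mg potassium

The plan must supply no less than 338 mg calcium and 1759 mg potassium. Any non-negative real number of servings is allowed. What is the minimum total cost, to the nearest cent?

edamame only: max(338/70, 1759/471) = 4.829 servings → $4.35.
cheddar only: max(338/205, 1759/25) = 70.36 servings → $35.18.
kidney beans only: max(338/49, 1759/443) = 6.898 servings → $4.83.
edamame + cheddar with both tight: 3.714 servings and 0.3804 servings → $3.53.
edamame + kidney beans: intersection lies outside the first quadrant.
cheddar + kidney beans with both tight: 0.7093 servings and 3.931 servings → $3.11.
So the least-cost plan costs $3.11.

$3.11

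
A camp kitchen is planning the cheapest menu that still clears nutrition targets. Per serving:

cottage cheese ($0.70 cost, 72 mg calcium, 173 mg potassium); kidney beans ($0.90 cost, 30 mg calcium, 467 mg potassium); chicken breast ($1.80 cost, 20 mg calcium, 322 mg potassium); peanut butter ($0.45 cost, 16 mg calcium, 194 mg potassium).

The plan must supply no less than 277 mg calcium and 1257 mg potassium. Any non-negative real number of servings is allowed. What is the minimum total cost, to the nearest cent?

$3.60

With two linear requirements the optimum uses one or two foods; enumerate the corners.
cottage cheese only: max(277/72, 1257/173) = 7.266 servings → $5.09.
kidney beans only: max(277/30, 1257/467) = 9.233 servings → $8.31.
chicken breast only: max(277/20, 1257/322) = 13.85 servings → $24.93.
peanut butter only: max(277/16, 1257/194) = 17.31 servings → $7.79.
cottage cheese + kidney beans with both tight: 3.223 servings and 1.498 servings → $3.60.
cottage cheese + chicken breast with both tight: 3.248 servings and 2.159 servings → $6.16.
cottage cheese + peanut butter with both tight: 3.002 servings and 3.802 servings → $3.81.
kidney beans + chicken breast: intersection lies outside the first quadrant.
kidney beans + peanut butter with both targets exact would need a negative amount; discard.
chicken breast + peanut butter with both targets exact would need a negative amount; discard.
So the least-cost plan costs $3.60.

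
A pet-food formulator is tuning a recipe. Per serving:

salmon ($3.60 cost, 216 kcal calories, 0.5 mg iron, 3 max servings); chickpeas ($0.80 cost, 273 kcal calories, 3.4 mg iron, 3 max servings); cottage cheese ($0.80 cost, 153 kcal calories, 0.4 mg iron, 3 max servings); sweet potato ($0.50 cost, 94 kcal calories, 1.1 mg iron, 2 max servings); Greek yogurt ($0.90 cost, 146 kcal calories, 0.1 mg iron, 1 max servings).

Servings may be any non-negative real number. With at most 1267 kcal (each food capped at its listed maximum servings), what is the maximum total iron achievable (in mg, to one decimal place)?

13.1 mg

Iron per kcal: chickpeas 0.01245, sweet potato 0.0117, cottage cheese 0.002614, salmon 0.002315, Greek yogurt 0.0006849.
Take 3 servings of chickpeas: uses 819 kcal, +10.2 mg iron (running total 10.2 mg).
Take 2 servings of sweet potato: uses 188 kcal, +2.2 mg iron (running total 12.4 mg).
Take 1.699 servings of cottage cheese: uses 260 kcal, +0.7 mg iron (running total 13.1 mg).
Greedy by best ratio exhausts the calories allowance optimally: 13.1 mg.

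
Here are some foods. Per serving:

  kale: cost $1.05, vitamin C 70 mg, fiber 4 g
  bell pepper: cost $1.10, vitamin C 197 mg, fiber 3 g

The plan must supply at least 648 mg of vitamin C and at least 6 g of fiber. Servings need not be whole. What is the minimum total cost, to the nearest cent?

$3.62

With two linear requirements the optimum uses one or two foods; enumerate the corners.
kale only: max(648/70, 6/4) = 9.257 servings → $9.72.
bell pepper only: max(648/197, 6/3) = 3.289 servings → $3.62.
kale + bell pepper: the both-tight solution has a negative serving — not a feasible corner.
Cheapest feasible corner: $3.62.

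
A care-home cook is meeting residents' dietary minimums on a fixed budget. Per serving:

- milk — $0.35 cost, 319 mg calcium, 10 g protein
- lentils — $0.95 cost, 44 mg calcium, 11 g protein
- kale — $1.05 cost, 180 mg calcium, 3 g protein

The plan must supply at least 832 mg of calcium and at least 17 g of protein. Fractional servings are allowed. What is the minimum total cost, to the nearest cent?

$0.91

milk only: max(832/319, 17/10) = 2.608 servings → $0.91.
lentils only: max(832/44, 17/11) = 18.91 servings → $17.96.
kale only: max(832/180, 17/3) = 5.667 servings → $5.95.
milk + lentils: intersection lies outside the first quadrant.
milk + kale with both tight: 0.669 servings and 3.437 servings → $3.84.
lentils + kale with both tight: 0.3052 servings and 4.548 servings → $5.06.
The minimum over all feasible corners is $0.91.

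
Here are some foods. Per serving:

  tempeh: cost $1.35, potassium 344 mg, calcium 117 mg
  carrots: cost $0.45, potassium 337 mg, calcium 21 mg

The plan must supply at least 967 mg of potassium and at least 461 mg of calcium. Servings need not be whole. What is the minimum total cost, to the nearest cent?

$5.32

Two binding constraints pin down two serving amounts, so the optimal mix uses at most two foods. The candidates are each food alone (scaled to the tighter of potassium/calcium) and each pair with both constraints tight.
tempeh only: max(967/344, 461/117) = 3.94 servings → $5.32.
carrots only: max(967/337, 461/21) = 21.95 servings → $9.88.
tempeh + carrots: the both-tight solution has a negative serving — not a feasible corner.
So the least-cost plan costs $5.32.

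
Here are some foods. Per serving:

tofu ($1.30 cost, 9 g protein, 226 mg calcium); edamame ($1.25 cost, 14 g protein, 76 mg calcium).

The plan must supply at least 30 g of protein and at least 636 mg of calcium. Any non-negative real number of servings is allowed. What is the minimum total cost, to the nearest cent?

$4.00

At the optimum either one food covers both requirements or two foods hit both targets exactly; no other combination can be cheaper.
tofu only: max(30/9, 636/226) = 3.333 servings → $4.33.
edamame only: max(30/14, 636/76) = 8.368 servings → $10.46.
tofu + edamame with both tight: 2.671 servings and 0.4258 servings → $4.00.
The minimum over all feasible corners is $4.00.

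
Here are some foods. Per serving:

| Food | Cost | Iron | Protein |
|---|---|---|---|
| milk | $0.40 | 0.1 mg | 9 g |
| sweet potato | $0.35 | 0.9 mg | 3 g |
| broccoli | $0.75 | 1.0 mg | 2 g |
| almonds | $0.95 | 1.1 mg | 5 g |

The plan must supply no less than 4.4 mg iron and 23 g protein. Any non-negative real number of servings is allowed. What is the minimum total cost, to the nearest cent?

This is a tiny linear program; its minimum lies at a vertex of the feasible set. List the vertices and price them.
milk only: max(4.4/0.1, 23/9) = 44 servings → $17.60.
sweet potato only: max(4.4/0.9, 23/3) = 7.667 servings → $2.68.
broccoli only: max(4.4/1.0, 23/2) = 11.5 servings → $8.62.
almonds only: max(4.4/1.1, 23/5) = 4.6 servings → $4.37.
milk + sweet potato with both tight: 0.9615 servings and 4.782 servings → $2.06.
milk + broccoli with both tight: 1.614 servings and 4.239 servings → $3.82.
milk + almonds with both tight: 0.3511 servings and 3.968 servings → $3.91.
sweet potato + broccoli: the both-tight solution has a negative serving — not a feasible corner.
sweet potato + almonds: the both-tight solution has a negative serving — not a feasible corner.
broccoli + almonds: intersection lies outside the first quadrant.
So the least-cost plan costs $2.06.

$2.06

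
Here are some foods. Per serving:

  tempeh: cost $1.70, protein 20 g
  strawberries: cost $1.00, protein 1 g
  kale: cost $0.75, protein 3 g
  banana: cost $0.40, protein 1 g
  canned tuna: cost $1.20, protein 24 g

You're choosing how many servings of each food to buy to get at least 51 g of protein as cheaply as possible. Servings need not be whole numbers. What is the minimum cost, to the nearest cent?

$2.55

Cost per g of protein: canned tuna $0.0500, tempeh $0.0850, kale $0.2500, banana $0.4000, strawberries $1.0000.
With no serving limits, use only canned tuna: 51 g / 24 g = 2.125 servings × $1.20 = $2.55.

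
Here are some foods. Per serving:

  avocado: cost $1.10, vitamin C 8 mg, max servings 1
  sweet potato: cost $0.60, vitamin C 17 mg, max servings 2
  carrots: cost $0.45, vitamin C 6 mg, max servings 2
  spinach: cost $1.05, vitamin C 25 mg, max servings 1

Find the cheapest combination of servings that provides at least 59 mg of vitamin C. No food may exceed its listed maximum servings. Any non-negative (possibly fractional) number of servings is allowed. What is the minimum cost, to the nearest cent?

$2.25

Cost per mg of vitamin C: sweet potato $0.0353, spinach $0.0420, carrots $0.0750, avocado $0.1375.
Take 2 servings of sweet potato: +34.0 mg vitamin C for $1.20 (total $1.20, still need 25.0 mg).
Take 1 serving of spinach: +25.0 mg vitamin C for $1.05 (total $2.25, still need 0.0 mg).
Filling from the cheapest source first is optimal under one linear minimum: $2.25.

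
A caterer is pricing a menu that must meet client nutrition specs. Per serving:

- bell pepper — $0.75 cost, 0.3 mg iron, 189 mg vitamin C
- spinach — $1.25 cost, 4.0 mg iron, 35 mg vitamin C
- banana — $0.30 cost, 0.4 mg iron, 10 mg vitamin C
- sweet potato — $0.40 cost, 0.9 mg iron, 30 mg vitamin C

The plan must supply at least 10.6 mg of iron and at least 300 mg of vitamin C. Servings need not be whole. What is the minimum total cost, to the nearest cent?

The cheapest plan sits at a corner of the feasible region — with two constraints it uses at most two foods.
bell pepper only: max(10.6/0.3, 300/189) = 35.33 servings → $26.50.
spinach only: max(10.6/4.0, 300/35) = 8.571 servings → $10.71.
banana only: max(10.6/0.4, 300/10) = 30 servings → $9.00.
sweet potato only: max(10.6/0.9, 300/30) = 11.78 servings → $4.71.
bell pepper + spinach with both tight: 1.112 servings and 2.567 servings → $4.04.
bell pepper + banana with both tight: 0.1928 servings and 26.36 servings → $8.05.
bell pepper + sweet potato: intersection lies outside the first quadrant.
spinach + banana with both targets exact would need a negative amount; discard.
spinach + sweet potato with both tight: 0.5424 servings and 9.367 servings → $4.42.
banana + sweet potato with both tight: 16 servings and 4.667 servings → $6.67.
So the least-cost plan costs $4.04.

$4.04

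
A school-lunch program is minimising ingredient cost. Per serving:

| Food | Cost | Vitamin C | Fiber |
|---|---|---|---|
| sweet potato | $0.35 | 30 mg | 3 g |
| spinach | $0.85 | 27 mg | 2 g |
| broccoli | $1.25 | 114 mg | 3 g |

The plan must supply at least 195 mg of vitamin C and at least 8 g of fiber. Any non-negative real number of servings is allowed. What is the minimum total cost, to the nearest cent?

$2.17

This is a tiny linear program; its minimum lies at a vertex of the feasible set. List the vertices and price them.
sweet potato only: max(195/30, 8/3) = 6.5 servings → $2.27.
spinach only: max(195/27, 8/2) = 7.222 servings → $6.14.
broccoli only: max(195/114, 8/3) = 2.667 servings → $3.33.
sweet potato + spinach with both targets exact would need a negative amount; discard.
sweet potato + broccoli with both tight: 1.298 servings and 1.369 servings → $2.17.
spinach + broccoli with both tight: 2.224 servings and 1.184 servings → $3.37.
Cheapest feasible corner: $2.17.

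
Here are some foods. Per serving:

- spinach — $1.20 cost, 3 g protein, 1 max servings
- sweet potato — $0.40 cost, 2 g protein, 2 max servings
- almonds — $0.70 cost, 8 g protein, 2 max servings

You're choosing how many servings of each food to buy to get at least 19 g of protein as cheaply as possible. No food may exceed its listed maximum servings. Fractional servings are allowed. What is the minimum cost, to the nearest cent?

Cost per g of protein: almonds $0.0875, sweet potato $0.2000, spinach $0.4000.
Take 2 servings of almonds: +16.0 g protein for $1.40 (total $1.40, still need 3.0 g).
Take 1.5 servings of sweet potato: +3.0 g protein for $0.60 (total $2.00, still need 0.0 g).
Greedy by cheapest-per-g is optimal for a single linear constraint, so the minimum cost is $2.00.

$2.00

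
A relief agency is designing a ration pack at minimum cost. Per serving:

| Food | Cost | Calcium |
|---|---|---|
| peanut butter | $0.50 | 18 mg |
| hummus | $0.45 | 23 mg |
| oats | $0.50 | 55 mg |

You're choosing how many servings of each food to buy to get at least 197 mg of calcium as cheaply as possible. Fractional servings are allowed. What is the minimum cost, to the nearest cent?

$1.79

Cost per mg of calcium: oats $0.0091, hummus $0.0196, peanut butter $0.0278.
With no serving limits, use only oats: 197 mg / 55 mg = 3.582 servings × $0.50 = $1.79.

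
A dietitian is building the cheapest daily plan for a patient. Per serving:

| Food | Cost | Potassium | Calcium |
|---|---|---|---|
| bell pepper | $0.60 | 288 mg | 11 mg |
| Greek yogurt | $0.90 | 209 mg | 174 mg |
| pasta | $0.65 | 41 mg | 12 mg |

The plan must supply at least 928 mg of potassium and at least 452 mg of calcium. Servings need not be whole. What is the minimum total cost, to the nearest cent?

$3.10

At the optimum either one food covers both requirements or two foods hit both targets exactly; no other combination can be cheaper.
bell pepper only: max(928/288, 452/11) = 41.09 servings → $24.65.
Greek yogurt only: max(928/209, 452/174) = 4.44 servings → $4.00.
pasta only: max(928/41, 452/12) = 37.67 servings → $24.48.
bell pepper + Greek yogurt with both tight: 1.401 servings and 2.509 servings → $3.10.
bell pepper + pasta: intersection lies outside the first quadrant.
Greek yogurt + pasta with both tight: 1.599 servings and 14.48 servings → $10.85.
So the least-cost plan costs $3.10.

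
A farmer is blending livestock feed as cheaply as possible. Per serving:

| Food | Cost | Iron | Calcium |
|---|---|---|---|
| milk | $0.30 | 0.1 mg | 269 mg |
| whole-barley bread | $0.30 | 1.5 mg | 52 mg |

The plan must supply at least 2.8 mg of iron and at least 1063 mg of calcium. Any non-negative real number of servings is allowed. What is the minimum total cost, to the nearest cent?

Minimising a linear cost over {iron ≥ 2.8, calcium ≥ 1063, servings ≥ 0} — the optimum is at a vertex, using one or two foods.
milk only: max(2.8/0.1, 1063/269) = 28 servings → $8.40.
whole-barley bread only: max(2.8/1.5, 1063/52) = 20.44 servings → $6.13.
milk + whole-barley bread with both tight: 3.638 servings and 1.624 servings → $1.58.
The minimum over all feasible corners is $1.58.

$1.58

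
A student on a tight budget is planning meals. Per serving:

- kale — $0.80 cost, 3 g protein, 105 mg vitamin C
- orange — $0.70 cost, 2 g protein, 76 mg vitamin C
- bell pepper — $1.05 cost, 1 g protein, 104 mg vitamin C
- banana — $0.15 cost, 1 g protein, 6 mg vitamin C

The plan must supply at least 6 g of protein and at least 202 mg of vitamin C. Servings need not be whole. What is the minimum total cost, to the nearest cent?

Check every corner: each single food scaled to meet both minima, and each pair solved so both constraints bind.
kale only: max(6/3, 202/105) = 2 servings → $1.60.
orange only: max(6/2, 202/76) = 3 servings → $2.10.
bell pepper only: max(6/1, 202/104) = 6 servings → $6.30.
banana only: max(6/1, 202/6) = 33.67 servings → $5.05.
kale + orange: intersection lies outside the first quadrant.
kale + bell pepper with both targets exact would need a negative amount; discard.
kale + banana with both tight: 1.908 servings and 0.2759 servings → $1.57.
orange + bell pepper with both targets exact would need a negative amount; discard.
orange + banana with both tight: 2.594 servings and 0.8125 servings → $1.94.
bell pepper + banana with both tight: 1.694 servings and 4.306 servings → $2.42.
The minimum over all feasible corners is $1.57.

$1.57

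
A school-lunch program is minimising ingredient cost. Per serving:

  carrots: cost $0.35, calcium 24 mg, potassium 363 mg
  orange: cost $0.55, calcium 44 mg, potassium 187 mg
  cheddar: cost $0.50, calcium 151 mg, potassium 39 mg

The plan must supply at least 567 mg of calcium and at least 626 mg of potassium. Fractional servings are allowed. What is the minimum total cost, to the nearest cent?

This is a tiny linear program; its minimum lies at a vertex of the feasible set. List the vertices and price them.
carrots only: max(567/24, 626/363) = 23.62 servings → $8.27.
orange only: max(567/44, 626/187) = 12.89 servings → $7.09.
cheddar only: max(567/151, 626/39) = 16.05 servings → $8.03.
carrots + orange: intersection lies outside the first quadrant.
carrots + cheddar with both tight: 1.344 servings and 3.541 servings → $2.24.
orange + cheddar with both tight: 2.73 servings and 2.959 servings → $2.98.
So the least-cost plan costs $2.24.

$2.24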